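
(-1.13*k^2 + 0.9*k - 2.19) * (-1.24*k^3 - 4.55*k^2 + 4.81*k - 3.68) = 1.4012*k^5 + 4.0255*k^4 - 6.8147*k^3 + 18.4519*k^2 - 13.8459*k + 8.0592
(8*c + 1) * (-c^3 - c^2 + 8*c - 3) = -8*c^4 - 9*c^3 + 63*c^2 - 16*c - 3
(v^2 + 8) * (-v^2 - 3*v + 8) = -v^4 - 3*v^3 - 24*v + 64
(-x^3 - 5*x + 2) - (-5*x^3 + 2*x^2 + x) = 4*x^3 - 2*x^2 - 6*x + 2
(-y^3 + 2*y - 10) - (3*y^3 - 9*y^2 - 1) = -4*y^3 + 9*y^2 + 2*y - 9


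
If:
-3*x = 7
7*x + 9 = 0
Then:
No Solution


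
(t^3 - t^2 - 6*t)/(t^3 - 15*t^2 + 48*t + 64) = t*(t^2 - t - 6)/(t^3 - 15*t^2 + 48*t + 64)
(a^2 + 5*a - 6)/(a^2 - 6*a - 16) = (-a^2 - 5*a + 6)/(-a^2 + 6*a + 16)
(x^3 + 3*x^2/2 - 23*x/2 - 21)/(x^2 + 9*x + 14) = (2*x^2 - x - 21)/(2*(x + 7))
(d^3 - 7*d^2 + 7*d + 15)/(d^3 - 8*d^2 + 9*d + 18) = (d - 5)/(d - 6)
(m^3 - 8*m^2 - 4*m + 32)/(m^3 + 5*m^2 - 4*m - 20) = (m - 8)/(m + 5)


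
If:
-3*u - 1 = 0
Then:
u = -1/3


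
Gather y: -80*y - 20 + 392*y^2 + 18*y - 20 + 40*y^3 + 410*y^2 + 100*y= 40*y^3 + 802*y^2 + 38*y - 40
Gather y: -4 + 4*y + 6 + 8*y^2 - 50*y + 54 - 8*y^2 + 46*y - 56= 0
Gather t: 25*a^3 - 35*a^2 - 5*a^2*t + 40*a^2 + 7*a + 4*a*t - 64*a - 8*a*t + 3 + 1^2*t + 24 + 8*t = 25*a^3 + 5*a^2 - 57*a + t*(-5*a^2 - 4*a + 9) + 27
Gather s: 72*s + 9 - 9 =72*s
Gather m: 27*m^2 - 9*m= 27*m^2 - 9*m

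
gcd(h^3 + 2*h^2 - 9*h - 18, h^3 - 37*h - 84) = h + 3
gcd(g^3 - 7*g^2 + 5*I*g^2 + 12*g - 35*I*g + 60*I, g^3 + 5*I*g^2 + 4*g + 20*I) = g + 5*I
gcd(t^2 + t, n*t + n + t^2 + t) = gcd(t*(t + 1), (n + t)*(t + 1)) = t + 1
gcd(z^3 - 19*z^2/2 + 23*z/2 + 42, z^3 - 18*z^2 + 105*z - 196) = z^2 - 11*z + 28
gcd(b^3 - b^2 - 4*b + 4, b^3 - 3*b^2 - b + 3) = b - 1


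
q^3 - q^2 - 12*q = q*(q - 4)*(q + 3)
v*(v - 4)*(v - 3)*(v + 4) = v^4 - 3*v^3 - 16*v^2 + 48*v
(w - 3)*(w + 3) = w^2 - 9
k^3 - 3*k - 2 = (k - 2)*(k + 1)^2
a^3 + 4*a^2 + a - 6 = (a - 1)*(a + 2)*(a + 3)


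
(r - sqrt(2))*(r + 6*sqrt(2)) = r^2 + 5*sqrt(2)*r - 12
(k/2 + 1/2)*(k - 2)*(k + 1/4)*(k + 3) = k^4/2 + 9*k^3/8 - 9*k^2/4 - 29*k/8 - 3/4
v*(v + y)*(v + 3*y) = v^3 + 4*v^2*y + 3*v*y^2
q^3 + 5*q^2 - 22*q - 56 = (q - 4)*(q + 2)*(q + 7)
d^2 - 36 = (d - 6)*(d + 6)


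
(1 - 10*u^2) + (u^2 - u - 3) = -9*u^2 - u - 2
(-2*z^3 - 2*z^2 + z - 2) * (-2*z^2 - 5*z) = 4*z^5 + 14*z^4 + 8*z^3 - z^2 + 10*z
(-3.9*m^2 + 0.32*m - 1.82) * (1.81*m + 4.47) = -7.059*m^3 - 16.8538*m^2 - 1.8638*m - 8.1354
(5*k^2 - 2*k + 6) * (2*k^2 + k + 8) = 10*k^4 + k^3 + 50*k^2 - 10*k + 48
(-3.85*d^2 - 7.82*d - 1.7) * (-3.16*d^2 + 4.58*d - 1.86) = 12.166*d^4 + 7.0782*d^3 - 23.2826*d^2 + 6.7592*d + 3.162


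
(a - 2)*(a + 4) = a^2 + 2*a - 8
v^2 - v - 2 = (v - 2)*(v + 1)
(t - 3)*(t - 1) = t^2 - 4*t + 3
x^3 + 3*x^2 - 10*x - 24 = (x - 3)*(x + 2)*(x + 4)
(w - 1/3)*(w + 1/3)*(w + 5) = w^3 + 5*w^2 - w/9 - 5/9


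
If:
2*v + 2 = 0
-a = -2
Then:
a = 2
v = -1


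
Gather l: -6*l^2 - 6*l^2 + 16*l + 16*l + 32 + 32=-12*l^2 + 32*l + 64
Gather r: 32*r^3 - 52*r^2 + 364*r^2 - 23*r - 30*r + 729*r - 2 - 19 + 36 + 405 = 32*r^3 + 312*r^2 + 676*r + 420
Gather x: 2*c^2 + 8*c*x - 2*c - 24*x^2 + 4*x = 2*c^2 - 2*c - 24*x^2 + x*(8*c + 4)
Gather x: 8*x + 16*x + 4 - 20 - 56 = 24*x - 72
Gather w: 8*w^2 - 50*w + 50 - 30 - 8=8*w^2 - 50*w + 12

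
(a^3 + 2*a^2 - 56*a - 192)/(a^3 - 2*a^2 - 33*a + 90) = (a^2 - 4*a - 32)/(a^2 - 8*a + 15)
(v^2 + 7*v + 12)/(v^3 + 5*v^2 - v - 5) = (v^2 + 7*v + 12)/(v^3 + 5*v^2 - v - 5)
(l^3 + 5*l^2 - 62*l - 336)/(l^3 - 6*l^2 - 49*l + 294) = (l^2 - 2*l - 48)/(l^2 - 13*l + 42)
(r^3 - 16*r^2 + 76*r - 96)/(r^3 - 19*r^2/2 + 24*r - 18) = 2*(r - 8)/(2*r - 3)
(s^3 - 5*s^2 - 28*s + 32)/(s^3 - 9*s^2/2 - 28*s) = 2*(s^2 + 3*s - 4)/(s*(2*s + 7))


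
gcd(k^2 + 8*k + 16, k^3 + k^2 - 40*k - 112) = k^2 + 8*k + 16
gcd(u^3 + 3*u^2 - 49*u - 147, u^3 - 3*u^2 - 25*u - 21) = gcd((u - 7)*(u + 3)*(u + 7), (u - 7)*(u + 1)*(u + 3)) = u^2 - 4*u - 21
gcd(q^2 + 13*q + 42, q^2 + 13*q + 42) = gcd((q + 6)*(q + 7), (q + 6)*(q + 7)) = q^2 + 13*q + 42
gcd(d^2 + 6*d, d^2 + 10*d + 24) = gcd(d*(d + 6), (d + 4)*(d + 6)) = d + 6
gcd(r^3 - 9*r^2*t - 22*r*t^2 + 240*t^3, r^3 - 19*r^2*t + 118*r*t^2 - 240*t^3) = r^2 - 14*r*t + 48*t^2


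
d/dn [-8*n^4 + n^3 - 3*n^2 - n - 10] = -32*n^3 + 3*n^2 - 6*n - 1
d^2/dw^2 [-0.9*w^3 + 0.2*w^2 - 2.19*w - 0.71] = 0.4 - 5.4*w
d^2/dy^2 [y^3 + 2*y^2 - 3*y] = 6*y + 4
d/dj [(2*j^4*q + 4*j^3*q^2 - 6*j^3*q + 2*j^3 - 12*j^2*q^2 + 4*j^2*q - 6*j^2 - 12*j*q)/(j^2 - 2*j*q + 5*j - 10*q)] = 2*(-j*(2*j - 2*q + 5)*(j^3*q + 2*j^2*q^2 - 3*j^2*q + j^2 - 6*j*q^2 + 2*j*q - 3*j - 6*q) + (j^2 - 2*j*q + 5*j - 10*q)*(4*j^3*q + 6*j^2*q^2 - 9*j^2*q + 3*j^2 - 12*j*q^2 + 4*j*q - 6*j - 6*q))/(j^2 - 2*j*q + 5*j - 10*q)^2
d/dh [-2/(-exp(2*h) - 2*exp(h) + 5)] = -4*(exp(h) + 1)*exp(h)/(exp(2*h) + 2*exp(h) - 5)^2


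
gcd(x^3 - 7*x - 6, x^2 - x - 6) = x^2 - x - 6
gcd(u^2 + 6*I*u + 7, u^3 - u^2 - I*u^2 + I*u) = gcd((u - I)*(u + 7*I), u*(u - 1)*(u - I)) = u - I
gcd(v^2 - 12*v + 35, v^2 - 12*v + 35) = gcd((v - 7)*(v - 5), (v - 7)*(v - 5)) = v^2 - 12*v + 35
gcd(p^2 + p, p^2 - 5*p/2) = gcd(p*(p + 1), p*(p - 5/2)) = p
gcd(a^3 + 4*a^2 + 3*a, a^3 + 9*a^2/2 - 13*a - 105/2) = a + 3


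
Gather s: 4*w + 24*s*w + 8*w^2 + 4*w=24*s*w + 8*w^2 + 8*w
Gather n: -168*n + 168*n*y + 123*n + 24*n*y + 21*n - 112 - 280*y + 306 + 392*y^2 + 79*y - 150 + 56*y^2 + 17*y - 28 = n*(192*y - 24) + 448*y^2 - 184*y + 16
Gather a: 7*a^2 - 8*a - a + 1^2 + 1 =7*a^2 - 9*a + 2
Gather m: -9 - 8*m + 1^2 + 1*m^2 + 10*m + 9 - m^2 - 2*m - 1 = 0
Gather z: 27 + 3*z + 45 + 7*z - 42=10*z + 30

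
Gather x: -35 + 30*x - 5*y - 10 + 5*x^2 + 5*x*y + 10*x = 5*x^2 + x*(5*y + 40) - 5*y - 45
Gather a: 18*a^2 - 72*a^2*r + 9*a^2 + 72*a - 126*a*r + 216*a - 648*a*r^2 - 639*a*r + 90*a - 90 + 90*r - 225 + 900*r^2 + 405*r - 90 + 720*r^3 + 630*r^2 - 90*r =a^2*(27 - 72*r) + a*(-648*r^2 - 765*r + 378) + 720*r^3 + 1530*r^2 + 405*r - 405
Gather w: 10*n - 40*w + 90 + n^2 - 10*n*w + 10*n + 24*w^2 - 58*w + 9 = n^2 + 20*n + 24*w^2 + w*(-10*n - 98) + 99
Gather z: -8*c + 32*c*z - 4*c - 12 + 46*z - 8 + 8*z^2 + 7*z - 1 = -12*c + 8*z^2 + z*(32*c + 53) - 21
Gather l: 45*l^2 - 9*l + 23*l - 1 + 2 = 45*l^2 + 14*l + 1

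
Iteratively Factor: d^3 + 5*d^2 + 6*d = (d + 2)*(d^2 + 3*d) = (d + 2)*(d + 3)*(d)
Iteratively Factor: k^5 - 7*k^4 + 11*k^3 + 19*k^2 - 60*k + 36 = (k - 1)*(k^4 - 6*k^3 + 5*k^2 + 24*k - 36) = (k - 3)*(k - 1)*(k^3 - 3*k^2 - 4*k + 12) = (k - 3)*(k - 1)*(k + 2)*(k^2 - 5*k + 6) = (k - 3)^2*(k - 1)*(k + 2)*(k - 2)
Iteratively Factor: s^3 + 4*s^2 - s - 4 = (s + 1)*(s^2 + 3*s - 4) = (s + 1)*(s + 4)*(s - 1)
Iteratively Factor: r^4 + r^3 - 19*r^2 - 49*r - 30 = (r - 5)*(r^3 + 6*r^2 + 11*r + 6) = (r - 5)*(r + 2)*(r^2 + 4*r + 3) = (r - 5)*(r + 2)*(r + 3)*(r + 1)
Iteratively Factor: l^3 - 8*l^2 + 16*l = (l - 4)*(l^2 - 4*l) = (l - 4)^2*(l)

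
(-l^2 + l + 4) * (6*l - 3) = -6*l^3 + 9*l^2 + 21*l - 12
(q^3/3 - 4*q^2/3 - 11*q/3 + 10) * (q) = q^4/3 - 4*q^3/3 - 11*q^2/3 + 10*q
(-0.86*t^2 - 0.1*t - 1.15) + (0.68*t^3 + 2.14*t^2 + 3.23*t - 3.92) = 0.68*t^3 + 1.28*t^2 + 3.13*t - 5.07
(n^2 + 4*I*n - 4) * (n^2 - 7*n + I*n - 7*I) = n^4 - 7*n^3 + 5*I*n^3 - 8*n^2 - 35*I*n^2 + 56*n - 4*I*n + 28*I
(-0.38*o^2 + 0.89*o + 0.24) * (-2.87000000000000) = 1.0906*o^2 - 2.5543*o - 0.6888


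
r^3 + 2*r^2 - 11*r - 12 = (r - 3)*(r + 1)*(r + 4)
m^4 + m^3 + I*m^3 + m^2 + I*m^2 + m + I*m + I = (m + 1)*(m - I)*(m + I)^2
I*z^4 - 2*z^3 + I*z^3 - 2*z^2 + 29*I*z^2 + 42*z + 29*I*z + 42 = (z - 3*I)*(z - 2*I)*(z + 7*I)*(I*z + I)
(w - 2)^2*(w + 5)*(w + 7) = w^4 + 8*w^3 - 9*w^2 - 92*w + 140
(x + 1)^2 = x^2 + 2*x + 1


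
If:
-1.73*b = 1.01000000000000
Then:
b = -0.58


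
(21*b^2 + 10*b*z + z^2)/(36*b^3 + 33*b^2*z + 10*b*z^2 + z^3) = (7*b + z)/(12*b^2 + 7*b*z + z^2)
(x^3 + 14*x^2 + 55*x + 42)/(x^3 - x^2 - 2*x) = (x^2 + 13*x + 42)/(x*(x - 2))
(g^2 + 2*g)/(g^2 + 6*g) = (g + 2)/(g + 6)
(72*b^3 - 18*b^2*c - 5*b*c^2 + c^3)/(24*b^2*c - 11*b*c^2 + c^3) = (24*b^2 + 2*b*c - c^2)/(c*(8*b - c))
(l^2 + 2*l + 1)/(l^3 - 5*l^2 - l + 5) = (l + 1)/(l^2 - 6*l + 5)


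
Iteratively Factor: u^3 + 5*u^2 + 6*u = (u)*(u^2 + 5*u + 6) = u*(u + 2)*(u + 3)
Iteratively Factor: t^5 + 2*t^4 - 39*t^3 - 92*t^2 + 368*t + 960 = (t + 4)*(t^4 - 2*t^3 - 31*t^2 + 32*t + 240) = (t - 5)*(t + 4)*(t^3 + 3*t^2 - 16*t - 48) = (t - 5)*(t + 4)^2*(t^2 - t - 12) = (t - 5)*(t + 3)*(t + 4)^2*(t - 4)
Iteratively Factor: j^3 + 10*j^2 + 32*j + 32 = (j + 4)*(j^2 + 6*j + 8) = (j + 2)*(j + 4)*(j + 4)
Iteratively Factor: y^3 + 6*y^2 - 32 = (y + 4)*(y^2 + 2*y - 8) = (y - 2)*(y + 4)*(y + 4)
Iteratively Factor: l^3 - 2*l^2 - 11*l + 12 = (l + 3)*(l^2 - 5*l + 4) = (l - 1)*(l + 3)*(l - 4)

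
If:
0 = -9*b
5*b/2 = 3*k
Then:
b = 0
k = 0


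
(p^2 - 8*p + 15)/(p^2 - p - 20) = (p - 3)/(p + 4)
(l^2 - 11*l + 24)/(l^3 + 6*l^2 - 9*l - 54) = (l - 8)/(l^2 + 9*l + 18)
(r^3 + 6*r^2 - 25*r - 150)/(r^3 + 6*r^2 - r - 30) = (r^2 + r - 30)/(r^2 + r - 6)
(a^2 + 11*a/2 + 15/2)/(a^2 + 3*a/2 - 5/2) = (a + 3)/(a - 1)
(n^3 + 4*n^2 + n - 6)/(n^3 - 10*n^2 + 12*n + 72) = (n^2 + 2*n - 3)/(n^2 - 12*n + 36)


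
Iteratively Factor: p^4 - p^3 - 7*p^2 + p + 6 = (p - 3)*(p^3 + 2*p^2 - p - 2) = (p - 3)*(p + 2)*(p^2 - 1) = (p - 3)*(p - 1)*(p + 2)*(p + 1)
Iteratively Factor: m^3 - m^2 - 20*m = (m)*(m^2 - m - 20) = m*(m + 4)*(m - 5)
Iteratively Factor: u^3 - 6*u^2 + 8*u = (u - 2)*(u^2 - 4*u) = (u - 4)*(u - 2)*(u)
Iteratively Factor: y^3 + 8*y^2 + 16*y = (y + 4)*(y^2 + 4*y) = (y + 4)^2*(y)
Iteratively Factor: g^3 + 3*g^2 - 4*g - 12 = (g + 2)*(g^2 + g - 6) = (g + 2)*(g + 3)*(g - 2)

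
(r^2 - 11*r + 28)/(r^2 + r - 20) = (r - 7)/(r + 5)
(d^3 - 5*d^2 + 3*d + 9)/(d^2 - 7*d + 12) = (d^2 - 2*d - 3)/(d - 4)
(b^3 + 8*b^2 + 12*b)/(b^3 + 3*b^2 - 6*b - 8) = b*(b^2 + 8*b + 12)/(b^3 + 3*b^2 - 6*b - 8)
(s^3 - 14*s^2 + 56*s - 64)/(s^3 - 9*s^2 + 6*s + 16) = (s - 4)/(s + 1)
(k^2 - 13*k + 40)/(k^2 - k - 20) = (k - 8)/(k + 4)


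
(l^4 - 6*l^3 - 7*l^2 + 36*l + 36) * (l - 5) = l^5 - 11*l^4 + 23*l^3 + 71*l^2 - 144*l - 180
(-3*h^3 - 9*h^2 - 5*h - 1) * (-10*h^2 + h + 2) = 30*h^5 + 87*h^4 + 35*h^3 - 13*h^2 - 11*h - 2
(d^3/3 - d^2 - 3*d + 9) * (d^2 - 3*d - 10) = d^5/3 - 2*d^4 - 10*d^3/3 + 28*d^2 + 3*d - 90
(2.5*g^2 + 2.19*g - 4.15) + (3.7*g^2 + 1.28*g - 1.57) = 6.2*g^2 + 3.47*g - 5.72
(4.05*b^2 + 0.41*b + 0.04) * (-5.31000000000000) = -21.5055*b^2 - 2.1771*b - 0.2124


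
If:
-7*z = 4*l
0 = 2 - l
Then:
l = 2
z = -8/7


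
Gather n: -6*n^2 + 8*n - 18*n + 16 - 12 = -6*n^2 - 10*n + 4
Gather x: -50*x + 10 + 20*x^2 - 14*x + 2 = 20*x^2 - 64*x + 12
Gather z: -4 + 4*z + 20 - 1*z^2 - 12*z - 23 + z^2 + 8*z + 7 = 0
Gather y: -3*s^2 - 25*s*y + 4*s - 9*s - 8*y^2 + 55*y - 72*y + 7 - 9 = -3*s^2 - 5*s - 8*y^2 + y*(-25*s - 17) - 2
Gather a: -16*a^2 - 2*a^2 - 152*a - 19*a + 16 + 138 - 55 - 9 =-18*a^2 - 171*a + 90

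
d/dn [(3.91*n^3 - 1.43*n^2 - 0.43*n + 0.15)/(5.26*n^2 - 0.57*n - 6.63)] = (20.5666*n^4 - 4.4574*n^3 - 74.693*n^2 + 17.3838*n + 2.9364)/(27.6676*n^4 - 5.9964*n^3 - 69.4227*n^2 + 7.5582*n + 43.9569)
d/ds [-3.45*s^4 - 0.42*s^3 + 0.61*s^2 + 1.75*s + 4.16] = -13.8*s^3 - 1.26*s^2 + 1.22*s + 1.75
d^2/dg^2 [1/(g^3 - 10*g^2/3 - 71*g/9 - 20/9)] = 18*(3*(10 - 9*g)*(-9*g^3 + 30*g^2 + 71*g + 20) - (-27*g^2 + 60*g + 71)^2)/(-9*g^3 + 30*g^2 + 71*g + 20)^3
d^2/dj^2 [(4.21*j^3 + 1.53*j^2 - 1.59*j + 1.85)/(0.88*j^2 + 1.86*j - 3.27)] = (1.4210854715202e-14*j^4 + 45.888024*j^3 - 118.624164*j^2 + 260.81883*j + 36.826518)/(0.681472*j^6 + 4.321152*j^5 + 1.53648*j^4 - 25.67916*j^3 - 5.70942000000001*j^2 + 59.666382*j - 34.965783)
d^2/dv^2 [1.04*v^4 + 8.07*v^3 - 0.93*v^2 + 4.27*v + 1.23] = 12.48*v^2 + 48.42*v - 1.86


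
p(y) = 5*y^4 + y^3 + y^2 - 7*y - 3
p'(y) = 20*y^3 + 3*y^2 + 2*y - 7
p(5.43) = 4495.37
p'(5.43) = 3294.37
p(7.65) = 17574.08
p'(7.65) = 9137.81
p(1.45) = 14.10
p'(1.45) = 63.18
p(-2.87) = 340.92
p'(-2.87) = -460.83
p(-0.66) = 2.72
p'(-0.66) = -12.76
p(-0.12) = -2.15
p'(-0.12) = -7.23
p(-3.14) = 483.94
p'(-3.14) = -602.88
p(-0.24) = -1.26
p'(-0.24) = -7.58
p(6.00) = 6687.00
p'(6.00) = 4433.00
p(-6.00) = 6339.00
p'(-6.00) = -4231.00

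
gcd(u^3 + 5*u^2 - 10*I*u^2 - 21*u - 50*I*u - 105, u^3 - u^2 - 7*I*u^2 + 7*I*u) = u - 7*I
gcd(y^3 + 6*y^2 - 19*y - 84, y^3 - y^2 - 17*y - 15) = y + 3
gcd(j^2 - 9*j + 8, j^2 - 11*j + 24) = j - 8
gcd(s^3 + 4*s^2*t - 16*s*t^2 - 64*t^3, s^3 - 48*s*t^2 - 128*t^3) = s^2 + 8*s*t + 16*t^2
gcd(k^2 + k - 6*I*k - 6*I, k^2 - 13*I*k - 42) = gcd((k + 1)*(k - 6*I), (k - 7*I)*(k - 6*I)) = k - 6*I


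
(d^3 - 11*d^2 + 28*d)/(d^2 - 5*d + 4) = d*(d - 7)/(d - 1)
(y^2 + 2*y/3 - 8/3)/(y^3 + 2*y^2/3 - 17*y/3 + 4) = (y + 2)/(y^2 + 2*y - 3)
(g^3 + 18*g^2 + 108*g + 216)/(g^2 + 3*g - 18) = (g^2 + 12*g + 36)/(g - 3)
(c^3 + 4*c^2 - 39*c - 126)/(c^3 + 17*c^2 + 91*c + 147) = (c - 6)/(c + 7)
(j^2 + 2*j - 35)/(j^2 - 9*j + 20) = (j + 7)/(j - 4)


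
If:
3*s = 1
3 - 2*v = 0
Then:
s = 1/3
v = 3/2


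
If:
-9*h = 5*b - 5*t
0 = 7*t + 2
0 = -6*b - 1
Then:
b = -1/6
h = -25/378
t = -2/7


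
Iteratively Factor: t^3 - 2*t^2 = (t)*(t^2 - 2*t) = t^2*(t - 2)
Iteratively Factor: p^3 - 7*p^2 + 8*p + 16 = (p + 1)*(p^2 - 8*p + 16) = (p - 4)*(p + 1)*(p - 4)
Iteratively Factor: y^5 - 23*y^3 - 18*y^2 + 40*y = (y - 5)*(y^4 + 5*y^3 + 2*y^2 - 8*y) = (y - 5)*(y - 1)*(y^3 + 6*y^2 + 8*y) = (y - 5)*(y - 1)*(y + 2)*(y^2 + 4*y) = (y - 5)*(y - 1)*(y + 2)*(y + 4)*(y)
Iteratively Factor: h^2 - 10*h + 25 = (h - 5)*(h - 5)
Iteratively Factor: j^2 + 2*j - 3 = (j - 1)*(j + 3)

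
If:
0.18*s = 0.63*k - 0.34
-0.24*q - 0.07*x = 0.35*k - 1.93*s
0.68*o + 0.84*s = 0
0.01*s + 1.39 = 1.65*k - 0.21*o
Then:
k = 0.74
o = -0.86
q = 4.49689181195651 - 0.291666666666667*x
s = 0.69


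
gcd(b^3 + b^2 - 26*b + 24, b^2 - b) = b - 1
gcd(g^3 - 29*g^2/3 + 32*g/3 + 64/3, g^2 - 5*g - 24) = g - 8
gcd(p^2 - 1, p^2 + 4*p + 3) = p + 1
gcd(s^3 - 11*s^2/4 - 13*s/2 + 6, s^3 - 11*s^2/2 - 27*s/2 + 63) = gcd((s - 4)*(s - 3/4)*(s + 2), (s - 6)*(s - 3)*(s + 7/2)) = 1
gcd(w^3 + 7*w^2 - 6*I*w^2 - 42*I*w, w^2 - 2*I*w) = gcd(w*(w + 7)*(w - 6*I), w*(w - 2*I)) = w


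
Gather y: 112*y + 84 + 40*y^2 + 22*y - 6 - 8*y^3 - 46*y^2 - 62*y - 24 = -8*y^3 - 6*y^2 + 72*y + 54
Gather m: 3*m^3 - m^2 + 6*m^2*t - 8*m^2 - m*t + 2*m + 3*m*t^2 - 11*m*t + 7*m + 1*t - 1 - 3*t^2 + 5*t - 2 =3*m^3 + m^2*(6*t - 9) + m*(3*t^2 - 12*t + 9) - 3*t^2 + 6*t - 3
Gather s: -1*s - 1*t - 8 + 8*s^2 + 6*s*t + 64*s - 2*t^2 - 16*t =8*s^2 + s*(6*t + 63) - 2*t^2 - 17*t - 8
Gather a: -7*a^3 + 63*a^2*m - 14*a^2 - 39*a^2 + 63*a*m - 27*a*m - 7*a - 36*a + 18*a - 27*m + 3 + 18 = -7*a^3 + a^2*(63*m - 53) + a*(36*m - 25) - 27*m + 21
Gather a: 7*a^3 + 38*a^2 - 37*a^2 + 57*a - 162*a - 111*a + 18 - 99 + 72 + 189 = 7*a^3 + a^2 - 216*a + 180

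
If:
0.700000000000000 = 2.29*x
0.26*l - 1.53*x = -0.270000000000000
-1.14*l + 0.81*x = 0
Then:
No Solution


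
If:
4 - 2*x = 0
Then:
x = 2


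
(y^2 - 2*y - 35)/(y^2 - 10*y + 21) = (y + 5)/(y - 3)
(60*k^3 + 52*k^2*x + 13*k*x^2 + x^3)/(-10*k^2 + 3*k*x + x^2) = (12*k^2 + 8*k*x + x^2)/(-2*k + x)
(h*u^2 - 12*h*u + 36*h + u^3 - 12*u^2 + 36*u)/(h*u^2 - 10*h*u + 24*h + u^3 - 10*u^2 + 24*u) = (u - 6)/(u - 4)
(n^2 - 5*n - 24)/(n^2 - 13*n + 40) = (n + 3)/(n - 5)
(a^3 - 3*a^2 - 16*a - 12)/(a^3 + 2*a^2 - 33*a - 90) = (a^2 + 3*a + 2)/(a^2 + 8*a + 15)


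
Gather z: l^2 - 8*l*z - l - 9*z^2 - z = l^2 - l - 9*z^2 + z*(-8*l - 1)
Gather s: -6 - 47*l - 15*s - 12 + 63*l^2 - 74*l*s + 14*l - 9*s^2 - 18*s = 63*l^2 - 33*l - 9*s^2 + s*(-74*l - 33) - 18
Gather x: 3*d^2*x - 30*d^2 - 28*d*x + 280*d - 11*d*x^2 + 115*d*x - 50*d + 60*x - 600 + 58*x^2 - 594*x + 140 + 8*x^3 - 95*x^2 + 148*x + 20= -30*d^2 + 230*d + 8*x^3 + x^2*(-11*d - 37) + x*(3*d^2 + 87*d - 386) - 440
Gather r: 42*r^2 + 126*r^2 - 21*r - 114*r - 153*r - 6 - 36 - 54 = 168*r^2 - 288*r - 96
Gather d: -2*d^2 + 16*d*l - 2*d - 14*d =-2*d^2 + d*(16*l - 16)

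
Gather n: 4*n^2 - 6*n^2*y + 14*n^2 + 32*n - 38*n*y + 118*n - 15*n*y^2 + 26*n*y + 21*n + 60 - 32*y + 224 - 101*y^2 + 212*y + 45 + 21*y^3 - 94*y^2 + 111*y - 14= n^2*(18 - 6*y) + n*(-15*y^2 - 12*y + 171) + 21*y^3 - 195*y^2 + 291*y + 315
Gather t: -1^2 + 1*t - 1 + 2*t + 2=3*t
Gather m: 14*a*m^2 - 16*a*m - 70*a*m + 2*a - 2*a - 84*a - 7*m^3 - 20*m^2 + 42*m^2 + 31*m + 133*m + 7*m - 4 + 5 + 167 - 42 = -84*a - 7*m^3 + m^2*(14*a + 22) + m*(171 - 86*a) + 126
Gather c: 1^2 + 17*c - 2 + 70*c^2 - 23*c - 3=70*c^2 - 6*c - 4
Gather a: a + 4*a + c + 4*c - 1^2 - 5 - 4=5*a + 5*c - 10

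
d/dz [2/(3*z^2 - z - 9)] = 2*(1 - 6*z)/(-3*z^2 + z + 9)^2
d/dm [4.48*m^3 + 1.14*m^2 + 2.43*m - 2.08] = 13.44*m^2 + 2.28*m + 2.43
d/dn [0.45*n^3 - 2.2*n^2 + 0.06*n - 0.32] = 1.35*n^2 - 4.4*n + 0.06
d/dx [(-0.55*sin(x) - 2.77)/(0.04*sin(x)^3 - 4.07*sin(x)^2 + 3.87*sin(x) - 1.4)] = (0.044*sin(x)^3 - 1.9061*sin(x)^2 - 22.5478*sin(x) + 11.4899)*cos(x)/(0.0016*sin(x)^6 - 0.3256*sin(x)^5 + 16.8745*sin(x)^4 - 31.6138*sin(x)^3 + 26.3729*sin(x)^2 - 10.836*sin(x) + 1.96)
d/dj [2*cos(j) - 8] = -2*sin(j)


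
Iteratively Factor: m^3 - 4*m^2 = (m)*(m^2 - 4*m) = m*(m - 4)*(m)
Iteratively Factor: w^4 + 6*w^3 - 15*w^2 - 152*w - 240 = (w + 4)*(w^3 + 2*w^2 - 23*w - 60) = (w + 3)*(w + 4)*(w^2 - w - 20) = (w + 3)*(w + 4)^2*(w - 5)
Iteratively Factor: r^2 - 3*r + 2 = (r - 2)*(r - 1)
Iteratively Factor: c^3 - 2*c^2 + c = (c)*(c^2 - 2*c + 1) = c*(c - 1)*(c - 1)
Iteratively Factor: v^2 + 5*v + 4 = (v + 1)*(v + 4)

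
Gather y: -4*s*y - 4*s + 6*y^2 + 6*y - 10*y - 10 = -4*s + 6*y^2 + y*(-4*s - 4) - 10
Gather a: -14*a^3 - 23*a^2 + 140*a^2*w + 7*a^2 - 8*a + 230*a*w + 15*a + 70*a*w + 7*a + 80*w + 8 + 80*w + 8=-14*a^3 + a^2*(140*w - 16) + a*(300*w + 14) + 160*w + 16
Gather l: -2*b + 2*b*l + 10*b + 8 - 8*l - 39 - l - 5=8*b + l*(2*b - 9) - 36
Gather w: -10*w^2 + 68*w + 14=-10*w^2 + 68*w + 14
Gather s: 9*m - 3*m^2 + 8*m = -3*m^2 + 17*m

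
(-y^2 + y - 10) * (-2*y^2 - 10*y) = 2*y^4 + 8*y^3 + 10*y^2 + 100*y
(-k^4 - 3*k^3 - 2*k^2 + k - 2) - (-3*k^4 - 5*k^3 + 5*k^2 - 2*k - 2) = 2*k^4 + 2*k^3 - 7*k^2 + 3*k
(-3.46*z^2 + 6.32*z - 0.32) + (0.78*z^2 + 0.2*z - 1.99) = -2.68*z^2 + 6.52*z - 2.31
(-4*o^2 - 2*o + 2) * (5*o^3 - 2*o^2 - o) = -20*o^5 - 2*o^4 + 18*o^3 - 2*o^2 - 2*o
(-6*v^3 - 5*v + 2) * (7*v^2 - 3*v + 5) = -42*v^5 + 18*v^4 - 65*v^3 + 29*v^2 - 31*v + 10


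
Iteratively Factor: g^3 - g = (g + 1)*(g^2 - g) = (g - 1)*(g + 1)*(g)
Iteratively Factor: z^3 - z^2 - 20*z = (z - 5)*(z^2 + 4*z) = (z - 5)*(z + 4)*(z)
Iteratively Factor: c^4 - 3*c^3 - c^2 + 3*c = (c)*(c^3 - 3*c^2 - c + 3) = c*(c - 1)*(c^2 - 2*c - 3) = c*(c - 3)*(c - 1)*(c + 1)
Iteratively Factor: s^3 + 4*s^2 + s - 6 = (s - 1)*(s^2 + 5*s + 6) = (s - 1)*(s + 2)*(s + 3)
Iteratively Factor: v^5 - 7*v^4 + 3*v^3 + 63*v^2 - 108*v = (v)*(v^4 - 7*v^3 + 3*v^2 + 63*v - 108) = v*(v - 4)*(v^3 - 3*v^2 - 9*v + 27) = v*(v - 4)*(v - 3)*(v^2 - 9) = v*(v - 4)*(v - 3)*(v + 3)*(v - 3)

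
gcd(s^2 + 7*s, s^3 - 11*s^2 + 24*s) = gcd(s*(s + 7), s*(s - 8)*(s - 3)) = s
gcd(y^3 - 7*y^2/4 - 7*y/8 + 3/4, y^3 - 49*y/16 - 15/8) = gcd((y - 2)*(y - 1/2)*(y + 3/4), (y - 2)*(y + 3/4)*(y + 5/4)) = y^2 - 5*y/4 - 3/2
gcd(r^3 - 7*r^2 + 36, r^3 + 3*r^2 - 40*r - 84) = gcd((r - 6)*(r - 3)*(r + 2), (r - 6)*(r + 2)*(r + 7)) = r^2 - 4*r - 12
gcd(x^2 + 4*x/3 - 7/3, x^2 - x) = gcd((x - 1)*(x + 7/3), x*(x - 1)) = x - 1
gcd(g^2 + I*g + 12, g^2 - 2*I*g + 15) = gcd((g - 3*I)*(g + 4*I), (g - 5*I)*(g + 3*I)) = 1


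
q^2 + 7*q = q*(q + 7)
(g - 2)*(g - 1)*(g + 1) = g^3 - 2*g^2 - g + 2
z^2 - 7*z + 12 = (z - 4)*(z - 3)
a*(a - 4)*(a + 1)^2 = a^4 - 2*a^3 - 7*a^2 - 4*a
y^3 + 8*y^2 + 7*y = y*(y + 1)*(y + 7)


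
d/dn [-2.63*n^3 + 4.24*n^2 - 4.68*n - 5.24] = -7.89*n^2 + 8.48*n - 4.68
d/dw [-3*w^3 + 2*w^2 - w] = -9*w^2 + 4*w - 1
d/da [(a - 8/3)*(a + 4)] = 2*a + 4/3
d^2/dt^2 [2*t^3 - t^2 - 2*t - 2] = 12*t - 2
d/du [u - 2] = 1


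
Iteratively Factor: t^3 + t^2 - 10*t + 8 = (t + 4)*(t^2 - 3*t + 2) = (t - 2)*(t + 4)*(t - 1)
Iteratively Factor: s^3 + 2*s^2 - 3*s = (s + 3)*(s^2 - s) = (s - 1)*(s + 3)*(s)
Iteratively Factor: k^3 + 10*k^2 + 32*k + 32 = (k + 4)*(k^2 + 6*k + 8) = (k + 2)*(k + 4)*(k + 4)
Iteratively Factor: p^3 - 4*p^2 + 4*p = (p - 2)*(p^2 - 2*p) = (p - 2)^2*(p)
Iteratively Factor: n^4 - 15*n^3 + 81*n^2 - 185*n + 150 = (n - 5)*(n^3 - 10*n^2 + 31*n - 30) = (n - 5)^2*(n^2 - 5*n + 6) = (n - 5)^2*(n - 2)*(n - 3)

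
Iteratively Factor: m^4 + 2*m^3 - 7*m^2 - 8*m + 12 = (m - 2)*(m^3 + 4*m^2 + m - 6) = (m - 2)*(m + 2)*(m^2 + 2*m - 3) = (m - 2)*(m - 1)*(m + 2)*(m + 3)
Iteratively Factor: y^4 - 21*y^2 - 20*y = (y - 5)*(y^3 + 5*y^2 + 4*y) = y*(y - 5)*(y^2 + 5*y + 4) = y*(y - 5)*(y + 1)*(y + 4)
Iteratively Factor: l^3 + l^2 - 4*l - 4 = (l + 2)*(l^2 - l - 2) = (l + 1)*(l + 2)*(l - 2)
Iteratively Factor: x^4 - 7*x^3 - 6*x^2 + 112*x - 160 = (x + 4)*(x^3 - 11*x^2 + 38*x - 40) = (x - 2)*(x + 4)*(x^2 - 9*x + 20) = (x - 5)*(x - 2)*(x + 4)*(x - 4)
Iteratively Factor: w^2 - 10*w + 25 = (w - 5)*(w - 5)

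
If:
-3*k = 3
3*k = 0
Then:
No Solution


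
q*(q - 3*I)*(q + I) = q^3 - 2*I*q^2 + 3*q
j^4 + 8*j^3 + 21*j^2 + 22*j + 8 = (j + 1)^2*(j + 2)*(j + 4)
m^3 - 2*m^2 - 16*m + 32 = (m - 4)*(m - 2)*(m + 4)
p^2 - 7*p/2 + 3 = (p - 2)*(p - 3/2)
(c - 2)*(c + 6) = c^2 + 4*c - 12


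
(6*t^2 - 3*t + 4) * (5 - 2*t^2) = -12*t^4 + 6*t^3 + 22*t^2 - 15*t + 20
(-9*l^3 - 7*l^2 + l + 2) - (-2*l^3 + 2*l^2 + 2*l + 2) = -7*l^3 - 9*l^2 - l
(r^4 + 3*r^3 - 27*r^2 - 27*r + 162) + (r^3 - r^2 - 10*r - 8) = r^4 + 4*r^3 - 28*r^2 - 37*r + 154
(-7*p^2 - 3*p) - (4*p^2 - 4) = -11*p^2 - 3*p + 4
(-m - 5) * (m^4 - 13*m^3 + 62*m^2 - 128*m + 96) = -m^5 + 8*m^4 + 3*m^3 - 182*m^2 + 544*m - 480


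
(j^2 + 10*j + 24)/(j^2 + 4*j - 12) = (j + 4)/(j - 2)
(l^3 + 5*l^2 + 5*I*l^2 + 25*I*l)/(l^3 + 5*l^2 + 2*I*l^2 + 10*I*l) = (l + 5*I)/(l + 2*I)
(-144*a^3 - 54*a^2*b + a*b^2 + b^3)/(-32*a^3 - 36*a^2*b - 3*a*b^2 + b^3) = (18*a^2 + 9*a*b + b^2)/(4*a^2 + 5*a*b + b^2)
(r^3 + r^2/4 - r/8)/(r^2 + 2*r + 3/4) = r*(4*r - 1)/(2*(2*r + 3))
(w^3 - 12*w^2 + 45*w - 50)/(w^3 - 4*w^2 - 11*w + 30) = (w - 5)/(w + 3)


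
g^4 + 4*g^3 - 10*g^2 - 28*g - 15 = (g - 3)*(g + 1)^2*(g + 5)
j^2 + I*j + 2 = (j - I)*(j + 2*I)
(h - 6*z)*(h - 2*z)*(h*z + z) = h^3*z - 8*h^2*z^2 + h^2*z + 12*h*z^3 - 8*h*z^2 + 12*z^3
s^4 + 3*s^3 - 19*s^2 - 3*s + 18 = (s - 3)*(s - 1)*(s + 1)*(s + 6)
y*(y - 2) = y^2 - 2*y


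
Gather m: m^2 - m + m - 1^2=m^2 - 1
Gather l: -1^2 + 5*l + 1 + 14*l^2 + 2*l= 14*l^2 + 7*l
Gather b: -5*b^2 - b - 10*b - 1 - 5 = -5*b^2 - 11*b - 6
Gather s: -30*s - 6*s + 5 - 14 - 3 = -36*s - 12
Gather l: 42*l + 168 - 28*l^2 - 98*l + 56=-28*l^2 - 56*l + 224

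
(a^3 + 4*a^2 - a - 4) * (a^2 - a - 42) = a^5 + 3*a^4 - 47*a^3 - 171*a^2 + 46*a + 168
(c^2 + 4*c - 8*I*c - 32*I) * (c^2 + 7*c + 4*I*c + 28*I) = c^4 + 11*c^3 - 4*I*c^3 + 60*c^2 - 44*I*c^2 + 352*c - 112*I*c + 896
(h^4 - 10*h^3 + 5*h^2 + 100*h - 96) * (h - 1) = h^5 - 11*h^4 + 15*h^3 + 95*h^2 - 196*h + 96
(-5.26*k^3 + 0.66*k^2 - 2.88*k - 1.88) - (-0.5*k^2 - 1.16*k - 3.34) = -5.26*k^3 + 1.16*k^2 - 1.72*k + 1.46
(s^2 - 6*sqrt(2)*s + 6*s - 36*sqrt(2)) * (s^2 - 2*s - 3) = s^4 - 6*sqrt(2)*s^3 + 4*s^3 - 24*sqrt(2)*s^2 - 15*s^2 - 18*s + 90*sqrt(2)*s + 108*sqrt(2)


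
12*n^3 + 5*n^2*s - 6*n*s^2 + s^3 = (-4*n + s)*(-3*n + s)*(n + s)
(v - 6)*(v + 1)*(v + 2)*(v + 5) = v^4 + 2*v^3 - 31*v^2 - 92*v - 60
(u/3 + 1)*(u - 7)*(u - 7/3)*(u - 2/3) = u^4/3 - 7*u^3/3 - 67*u^2/27 + 511*u/27 - 98/9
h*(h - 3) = h^2 - 3*h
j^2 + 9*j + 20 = (j + 4)*(j + 5)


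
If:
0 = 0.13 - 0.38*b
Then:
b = 0.34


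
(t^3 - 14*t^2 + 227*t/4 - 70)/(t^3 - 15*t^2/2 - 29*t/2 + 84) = (4*t^2 - 24*t + 35)/(2*(2*t^2 + t - 21))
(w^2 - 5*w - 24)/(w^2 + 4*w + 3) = (w - 8)/(w + 1)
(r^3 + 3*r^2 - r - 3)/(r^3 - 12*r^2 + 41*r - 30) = (r^2 + 4*r + 3)/(r^2 - 11*r + 30)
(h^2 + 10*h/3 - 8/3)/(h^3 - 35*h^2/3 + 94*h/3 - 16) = (h + 4)/(h^2 - 11*h + 24)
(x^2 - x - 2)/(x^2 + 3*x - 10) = (x + 1)/(x + 5)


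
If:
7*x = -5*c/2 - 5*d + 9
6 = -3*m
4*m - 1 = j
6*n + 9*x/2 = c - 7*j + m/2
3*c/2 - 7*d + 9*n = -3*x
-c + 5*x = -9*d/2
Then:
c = 178/13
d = 444/13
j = -9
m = -2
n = 437/13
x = -28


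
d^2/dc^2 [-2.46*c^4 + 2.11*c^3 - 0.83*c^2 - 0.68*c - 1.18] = -29.52*c^2 + 12.66*c - 1.66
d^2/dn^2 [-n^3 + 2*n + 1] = -6*n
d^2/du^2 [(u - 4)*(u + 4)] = 2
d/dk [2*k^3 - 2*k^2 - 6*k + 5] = 6*k^2 - 4*k - 6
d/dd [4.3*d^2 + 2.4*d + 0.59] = 8.6*d + 2.4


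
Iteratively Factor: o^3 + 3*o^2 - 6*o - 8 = (o - 2)*(o^2 + 5*o + 4) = (o - 2)*(o + 1)*(o + 4)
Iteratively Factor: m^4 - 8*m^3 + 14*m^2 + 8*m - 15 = (m + 1)*(m^3 - 9*m^2 + 23*m - 15) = (m - 3)*(m + 1)*(m^2 - 6*m + 5) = (m - 5)*(m - 3)*(m + 1)*(m - 1)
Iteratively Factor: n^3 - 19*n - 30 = (n + 3)*(n^2 - 3*n - 10) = (n + 2)*(n + 3)*(n - 5)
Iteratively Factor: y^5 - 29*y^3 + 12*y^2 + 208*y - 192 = (y - 3)*(y^4 + 3*y^3 - 20*y^2 - 48*y + 64) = (y - 3)*(y + 4)*(y^3 - y^2 - 16*y + 16) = (y - 3)*(y + 4)^2*(y^2 - 5*y + 4) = (y - 3)*(y - 1)*(y + 4)^2*(y - 4)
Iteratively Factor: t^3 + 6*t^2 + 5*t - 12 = (t + 3)*(t^2 + 3*t - 4) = (t - 1)*(t + 3)*(t + 4)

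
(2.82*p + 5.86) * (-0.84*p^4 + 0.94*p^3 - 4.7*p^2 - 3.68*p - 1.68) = -2.3688*p^5 - 2.2716*p^4 - 7.7456*p^3 - 37.9196*p^2 - 26.3024*p - 9.8448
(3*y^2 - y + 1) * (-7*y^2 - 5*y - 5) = -21*y^4 - 8*y^3 - 17*y^2 - 5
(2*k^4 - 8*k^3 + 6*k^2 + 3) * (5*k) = 10*k^5 - 40*k^4 + 30*k^3 + 15*k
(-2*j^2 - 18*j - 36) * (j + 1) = -2*j^3 - 20*j^2 - 54*j - 36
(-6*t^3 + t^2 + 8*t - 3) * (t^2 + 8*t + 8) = -6*t^5 - 47*t^4 - 32*t^3 + 69*t^2 + 40*t - 24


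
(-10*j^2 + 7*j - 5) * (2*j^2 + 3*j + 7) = -20*j^4 - 16*j^3 - 59*j^2 + 34*j - 35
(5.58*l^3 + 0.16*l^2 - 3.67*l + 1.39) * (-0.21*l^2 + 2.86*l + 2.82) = -1.1718*l^5 + 15.9252*l^4 + 16.9639*l^3 - 10.3369*l^2 - 6.374*l + 3.9198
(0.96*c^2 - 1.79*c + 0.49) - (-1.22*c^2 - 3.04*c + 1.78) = 2.18*c^2 + 1.25*c - 1.29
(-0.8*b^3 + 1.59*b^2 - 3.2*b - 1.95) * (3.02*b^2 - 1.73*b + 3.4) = -2.416*b^5 + 6.1858*b^4 - 15.1347*b^3 + 5.053*b^2 - 7.5065*b - 6.63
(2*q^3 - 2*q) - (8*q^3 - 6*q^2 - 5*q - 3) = -6*q^3 + 6*q^2 + 3*q + 3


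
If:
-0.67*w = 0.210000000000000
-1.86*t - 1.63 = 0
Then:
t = -0.88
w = -0.31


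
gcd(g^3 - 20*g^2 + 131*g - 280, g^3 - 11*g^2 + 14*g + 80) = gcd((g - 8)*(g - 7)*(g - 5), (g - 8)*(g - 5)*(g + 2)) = g^2 - 13*g + 40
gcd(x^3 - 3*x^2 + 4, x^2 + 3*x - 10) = x - 2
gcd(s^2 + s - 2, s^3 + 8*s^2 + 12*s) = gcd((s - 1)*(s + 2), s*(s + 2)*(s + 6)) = s + 2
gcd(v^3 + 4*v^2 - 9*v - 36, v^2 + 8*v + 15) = v + 3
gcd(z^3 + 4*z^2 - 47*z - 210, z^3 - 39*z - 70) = z^2 - 2*z - 35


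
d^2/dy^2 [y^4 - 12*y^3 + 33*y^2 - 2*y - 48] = 12*y^2 - 72*y + 66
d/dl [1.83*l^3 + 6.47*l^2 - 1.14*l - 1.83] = 5.49*l^2 + 12.94*l - 1.14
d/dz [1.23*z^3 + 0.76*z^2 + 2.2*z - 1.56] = 3.69*z^2 + 1.52*z + 2.2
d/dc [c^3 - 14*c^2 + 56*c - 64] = 3*c^2 - 28*c + 56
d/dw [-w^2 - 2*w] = -2*w - 2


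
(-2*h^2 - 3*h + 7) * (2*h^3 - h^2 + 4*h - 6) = -4*h^5 - 4*h^4 + 9*h^3 - 7*h^2 + 46*h - 42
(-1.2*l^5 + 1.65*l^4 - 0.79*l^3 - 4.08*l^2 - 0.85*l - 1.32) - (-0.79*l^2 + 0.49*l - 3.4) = -1.2*l^5 + 1.65*l^4 - 0.79*l^3 - 3.29*l^2 - 1.34*l + 2.08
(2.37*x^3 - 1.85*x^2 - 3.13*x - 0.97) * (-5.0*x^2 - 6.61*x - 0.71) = -11.85*x^5 - 6.4157*x^4 + 26.1958*x^3 + 26.8528*x^2 + 8.634*x + 0.6887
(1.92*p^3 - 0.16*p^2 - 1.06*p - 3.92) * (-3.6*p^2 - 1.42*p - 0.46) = -6.912*p^5 - 2.1504*p^4 + 3.16*p^3 + 15.6908*p^2 + 6.054*p + 1.8032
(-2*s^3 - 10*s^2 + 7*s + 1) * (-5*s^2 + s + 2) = 10*s^5 + 48*s^4 - 49*s^3 - 18*s^2 + 15*s + 2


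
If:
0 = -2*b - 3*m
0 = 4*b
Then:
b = 0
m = 0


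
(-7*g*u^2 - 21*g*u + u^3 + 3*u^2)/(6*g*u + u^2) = (-7*g*u - 21*g + u^2 + 3*u)/(6*g + u)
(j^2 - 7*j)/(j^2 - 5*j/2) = 2*(j - 7)/(2*j - 5)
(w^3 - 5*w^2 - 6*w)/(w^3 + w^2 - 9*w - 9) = w*(w - 6)/(w^2 - 9)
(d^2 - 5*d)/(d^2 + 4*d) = (d - 5)/(d + 4)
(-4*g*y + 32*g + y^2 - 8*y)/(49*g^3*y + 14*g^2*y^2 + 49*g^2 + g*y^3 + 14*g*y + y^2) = (-4*g*y + 32*g + y^2 - 8*y)/(49*g^3*y + 14*g^2*y^2 + 49*g^2 + g*y^3 + 14*g*y + y^2)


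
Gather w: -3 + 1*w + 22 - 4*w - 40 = -3*w - 21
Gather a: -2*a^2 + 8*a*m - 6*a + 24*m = -2*a^2 + a*(8*m - 6) + 24*m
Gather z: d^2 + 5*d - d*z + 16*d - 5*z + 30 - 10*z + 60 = d^2 + 21*d + z*(-d - 15) + 90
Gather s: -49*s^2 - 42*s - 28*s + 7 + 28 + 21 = -49*s^2 - 70*s + 56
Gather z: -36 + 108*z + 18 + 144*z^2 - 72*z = 144*z^2 + 36*z - 18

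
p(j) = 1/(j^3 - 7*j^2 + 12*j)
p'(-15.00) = 0.00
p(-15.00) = 0.00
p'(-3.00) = -0.00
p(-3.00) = -0.00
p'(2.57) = 1.67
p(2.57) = 0.63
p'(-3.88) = -0.00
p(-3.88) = -0.00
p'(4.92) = -0.21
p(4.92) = 0.12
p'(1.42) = 0.05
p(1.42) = 0.17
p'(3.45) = 0.81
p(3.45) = -1.17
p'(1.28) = 0.03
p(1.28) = 0.17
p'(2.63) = 2.29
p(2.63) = 0.75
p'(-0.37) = -0.59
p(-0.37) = -0.18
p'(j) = (-3*j^2 + 14*j - 12)/(j^3 - 7*j^2 + 12*j)^2 = (-3*j^2 + 14*j - 12)/(j^2*(j^2 - 7*j + 12)^2)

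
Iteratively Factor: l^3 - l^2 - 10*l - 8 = (l + 2)*(l^2 - 3*l - 4) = (l - 4)*(l + 2)*(l + 1)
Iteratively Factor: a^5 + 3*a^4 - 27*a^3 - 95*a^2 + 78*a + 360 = (a + 3)*(a^4 - 27*a^2 - 14*a + 120) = (a + 3)*(a + 4)*(a^3 - 4*a^2 - 11*a + 30) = (a - 2)*(a + 3)*(a + 4)*(a^2 - 2*a - 15) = (a - 2)*(a + 3)^2*(a + 4)*(a - 5)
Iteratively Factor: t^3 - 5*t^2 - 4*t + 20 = (t + 2)*(t^2 - 7*t + 10) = (t - 2)*(t + 2)*(t - 5)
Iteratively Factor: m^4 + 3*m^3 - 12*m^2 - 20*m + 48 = (m + 4)*(m^3 - m^2 - 8*m + 12) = (m - 2)*(m + 4)*(m^2 + m - 6) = (m - 2)^2*(m + 4)*(m + 3)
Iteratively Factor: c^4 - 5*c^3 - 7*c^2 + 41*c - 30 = (c - 1)*(c^3 - 4*c^2 - 11*c + 30) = (c - 2)*(c - 1)*(c^2 - 2*c - 15) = (c - 2)*(c - 1)*(c + 3)*(c - 5)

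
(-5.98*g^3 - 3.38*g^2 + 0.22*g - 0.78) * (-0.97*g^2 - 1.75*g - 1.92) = 5.8006*g^5 + 13.7436*g^4 + 17.1832*g^3 + 6.8612*g^2 + 0.9426*g + 1.4976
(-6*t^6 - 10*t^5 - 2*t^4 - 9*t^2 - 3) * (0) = 0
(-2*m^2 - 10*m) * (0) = 0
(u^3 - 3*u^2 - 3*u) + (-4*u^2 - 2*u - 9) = u^3 - 7*u^2 - 5*u - 9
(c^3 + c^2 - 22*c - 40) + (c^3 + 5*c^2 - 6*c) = 2*c^3 + 6*c^2 - 28*c - 40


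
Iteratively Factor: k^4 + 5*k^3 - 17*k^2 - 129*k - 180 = (k + 3)*(k^3 + 2*k^2 - 23*k - 60) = (k - 5)*(k + 3)*(k^2 + 7*k + 12) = (k - 5)*(k + 3)*(k + 4)*(k + 3)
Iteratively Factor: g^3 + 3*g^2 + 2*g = (g)*(g^2 + 3*g + 2) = g*(g + 1)*(g + 2)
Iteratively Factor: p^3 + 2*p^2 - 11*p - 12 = (p + 4)*(p^2 - 2*p - 3) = (p + 1)*(p + 4)*(p - 3)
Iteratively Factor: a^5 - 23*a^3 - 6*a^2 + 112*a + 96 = (a + 1)*(a^4 - a^3 - 22*a^2 + 16*a + 96) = (a + 1)*(a + 2)*(a^3 - 3*a^2 - 16*a + 48) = (a + 1)*(a + 2)*(a + 4)*(a^2 - 7*a + 12) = (a - 4)*(a + 1)*(a + 2)*(a + 4)*(a - 3)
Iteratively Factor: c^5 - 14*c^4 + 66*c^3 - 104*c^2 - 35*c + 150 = (c - 5)*(c^4 - 9*c^3 + 21*c^2 + c - 30) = (c - 5)*(c - 3)*(c^3 - 6*c^2 + 3*c + 10) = (c - 5)*(c - 3)*(c + 1)*(c^2 - 7*c + 10) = (c - 5)*(c - 3)*(c - 2)*(c + 1)*(c - 5)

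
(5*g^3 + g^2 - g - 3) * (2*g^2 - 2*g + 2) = 10*g^5 - 8*g^4 + 6*g^3 - 2*g^2 + 4*g - 6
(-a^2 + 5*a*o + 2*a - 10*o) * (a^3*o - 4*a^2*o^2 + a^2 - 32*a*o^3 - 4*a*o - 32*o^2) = -a^5*o + 9*a^4*o^2 + 2*a^4*o - a^4 + 12*a^3*o^3 - 18*a^3*o^2 + 9*a^3*o + 2*a^3 - 160*a^2*o^4 - 24*a^2*o^3 + 12*a^2*o^2 - 18*a^2*o + 320*a*o^4 - 160*a*o^3 - 24*a*o^2 + 320*o^3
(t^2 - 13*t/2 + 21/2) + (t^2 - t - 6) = 2*t^2 - 15*t/2 + 9/2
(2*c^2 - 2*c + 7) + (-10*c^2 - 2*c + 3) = -8*c^2 - 4*c + 10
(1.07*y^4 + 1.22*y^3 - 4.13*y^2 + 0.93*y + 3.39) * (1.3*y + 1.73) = 1.391*y^5 + 3.4371*y^4 - 3.2584*y^3 - 5.9359*y^2 + 6.0159*y + 5.8647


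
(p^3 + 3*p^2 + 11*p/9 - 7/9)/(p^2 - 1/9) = (3*p^2 + 10*p + 7)/(3*p + 1)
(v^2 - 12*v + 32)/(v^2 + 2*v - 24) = (v - 8)/(v + 6)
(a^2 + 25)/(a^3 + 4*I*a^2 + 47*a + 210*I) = (a - 5*I)/(a^2 - I*a + 42)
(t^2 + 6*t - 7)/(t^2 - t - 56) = (t - 1)/(t - 8)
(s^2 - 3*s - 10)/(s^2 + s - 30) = (s + 2)/(s + 6)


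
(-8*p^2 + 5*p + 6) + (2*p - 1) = -8*p^2 + 7*p + 5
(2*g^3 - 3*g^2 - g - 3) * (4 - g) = -2*g^4 + 11*g^3 - 11*g^2 - g - 12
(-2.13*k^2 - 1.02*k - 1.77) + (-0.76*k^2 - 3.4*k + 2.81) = -2.89*k^2 - 4.42*k + 1.04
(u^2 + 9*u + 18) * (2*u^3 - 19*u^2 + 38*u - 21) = 2*u^5 - u^4 - 97*u^3 - 21*u^2 + 495*u - 378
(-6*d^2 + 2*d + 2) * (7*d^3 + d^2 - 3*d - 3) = -42*d^5 + 8*d^4 + 34*d^3 + 14*d^2 - 12*d - 6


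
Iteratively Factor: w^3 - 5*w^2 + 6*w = (w - 2)*(w^2 - 3*w) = (w - 3)*(w - 2)*(w)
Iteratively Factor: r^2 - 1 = (r + 1)*(r - 1)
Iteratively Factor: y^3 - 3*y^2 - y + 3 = (y - 3)*(y^2 - 1) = (y - 3)*(y - 1)*(y + 1)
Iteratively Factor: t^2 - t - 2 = (t - 2)*(t + 1)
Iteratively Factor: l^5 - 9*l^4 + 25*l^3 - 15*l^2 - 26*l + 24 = (l - 3)*(l^4 - 6*l^3 + 7*l^2 + 6*l - 8) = (l - 3)*(l + 1)*(l^3 - 7*l^2 + 14*l - 8) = (l - 3)*(l - 2)*(l + 1)*(l^2 - 5*l + 4) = (l - 4)*(l - 3)*(l - 2)*(l + 1)*(l - 1)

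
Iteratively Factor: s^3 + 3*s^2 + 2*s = (s)*(s^2 + 3*s + 2) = s*(s + 2)*(s + 1)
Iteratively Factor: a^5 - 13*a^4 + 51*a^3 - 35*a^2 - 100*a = (a - 5)*(a^4 - 8*a^3 + 11*a^2 + 20*a) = (a - 5)*(a - 4)*(a^3 - 4*a^2 - 5*a) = a*(a - 5)*(a - 4)*(a^2 - 4*a - 5) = a*(a - 5)*(a - 4)*(a + 1)*(a - 5)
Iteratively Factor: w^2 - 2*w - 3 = (w - 3)*(w + 1)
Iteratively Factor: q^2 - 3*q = (q - 3)*(q)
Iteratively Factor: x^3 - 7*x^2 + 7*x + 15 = (x - 5)*(x^2 - 2*x - 3) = (x - 5)*(x + 1)*(x - 3)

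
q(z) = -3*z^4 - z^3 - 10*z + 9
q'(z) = -12*z^3 - 3*z^2 - 10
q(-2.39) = -51.33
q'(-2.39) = 136.69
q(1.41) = -19.76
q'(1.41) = -49.60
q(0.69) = 1.09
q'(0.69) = -15.37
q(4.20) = -1040.60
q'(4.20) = -951.98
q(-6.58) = -5264.04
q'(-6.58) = 3278.79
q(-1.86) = -1.87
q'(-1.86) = 56.84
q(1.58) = -29.44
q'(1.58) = -64.82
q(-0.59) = 14.74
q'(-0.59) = -8.58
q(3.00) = -291.00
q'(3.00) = -361.00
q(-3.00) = -177.00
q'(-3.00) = 287.00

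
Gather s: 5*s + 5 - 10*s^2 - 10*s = -10*s^2 - 5*s + 5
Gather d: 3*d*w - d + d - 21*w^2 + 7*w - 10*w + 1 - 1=3*d*w - 21*w^2 - 3*w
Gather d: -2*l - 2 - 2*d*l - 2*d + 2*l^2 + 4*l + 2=d*(-2*l - 2) + 2*l^2 + 2*l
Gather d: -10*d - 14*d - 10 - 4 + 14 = -24*d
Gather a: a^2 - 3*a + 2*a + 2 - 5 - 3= a^2 - a - 6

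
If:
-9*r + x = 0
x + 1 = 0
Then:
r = -1/9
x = -1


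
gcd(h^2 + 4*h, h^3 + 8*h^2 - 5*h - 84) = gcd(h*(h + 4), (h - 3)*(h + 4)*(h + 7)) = h + 4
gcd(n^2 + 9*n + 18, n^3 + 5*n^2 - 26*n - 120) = n + 6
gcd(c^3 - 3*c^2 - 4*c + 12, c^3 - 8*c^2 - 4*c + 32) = c^2 - 4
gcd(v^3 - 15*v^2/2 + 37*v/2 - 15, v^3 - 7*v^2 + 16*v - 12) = v^2 - 5*v + 6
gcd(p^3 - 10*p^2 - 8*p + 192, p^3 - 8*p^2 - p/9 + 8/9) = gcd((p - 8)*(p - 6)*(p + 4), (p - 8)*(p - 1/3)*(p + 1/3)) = p - 8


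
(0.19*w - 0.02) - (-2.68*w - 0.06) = 2.87*w + 0.04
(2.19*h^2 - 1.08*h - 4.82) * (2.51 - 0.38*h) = -0.8322*h^3 + 5.9073*h^2 - 0.8792*h - 12.0982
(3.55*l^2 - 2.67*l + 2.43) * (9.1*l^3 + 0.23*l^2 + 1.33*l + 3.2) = 32.305*l^5 - 23.4805*l^4 + 26.2204*l^3 + 8.3678*l^2 - 5.3121*l + 7.776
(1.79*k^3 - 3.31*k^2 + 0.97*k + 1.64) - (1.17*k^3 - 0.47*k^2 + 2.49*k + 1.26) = 0.62*k^3 - 2.84*k^2 - 1.52*k + 0.38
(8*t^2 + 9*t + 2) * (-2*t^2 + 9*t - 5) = -16*t^4 + 54*t^3 + 37*t^2 - 27*t - 10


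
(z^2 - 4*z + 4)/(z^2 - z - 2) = (z - 2)/(z + 1)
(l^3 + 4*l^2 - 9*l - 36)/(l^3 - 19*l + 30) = (l^2 + 7*l + 12)/(l^2 + 3*l - 10)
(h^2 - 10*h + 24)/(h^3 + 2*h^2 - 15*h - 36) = (h - 6)/(h^2 + 6*h + 9)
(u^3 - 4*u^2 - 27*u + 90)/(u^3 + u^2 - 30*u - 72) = (u^2 + 2*u - 15)/(u^2 + 7*u + 12)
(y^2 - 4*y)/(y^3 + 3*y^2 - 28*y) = 1/(y + 7)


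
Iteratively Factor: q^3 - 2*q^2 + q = (q - 1)*(q^2 - q) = (q - 1)^2*(q)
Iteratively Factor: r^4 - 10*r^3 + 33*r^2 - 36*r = (r - 4)*(r^3 - 6*r^2 + 9*r) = r*(r - 4)*(r^2 - 6*r + 9) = r*(r - 4)*(r - 3)*(r - 3)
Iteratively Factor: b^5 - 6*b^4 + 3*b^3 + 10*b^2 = (b - 5)*(b^4 - b^3 - 2*b^2) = b*(b - 5)*(b^3 - b^2 - 2*b) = b^2*(b - 5)*(b^2 - b - 2) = b^2*(b - 5)*(b + 1)*(b - 2)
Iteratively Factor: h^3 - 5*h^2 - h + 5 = (h - 1)*(h^2 - 4*h - 5) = (h - 1)*(h + 1)*(h - 5)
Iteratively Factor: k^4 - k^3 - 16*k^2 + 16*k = (k)*(k^3 - k^2 - 16*k + 16) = k*(k + 4)*(k^2 - 5*k + 4) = k*(k - 1)*(k + 4)*(k - 4)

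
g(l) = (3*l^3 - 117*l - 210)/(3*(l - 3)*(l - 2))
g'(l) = (9*l^2 - 117)/(3*(l - 3)*(l - 2)) - (3*l^3 - 117*l - 210)/(3*(l - 3)*(l - 2)^2) - (3*l^3 - 117*l - 210)/(3*(l - 3)^2*(l - 2)) = (l^4 - 10*l^3 + 57*l^2 + 140*l - 584)/(l^4 - 10*l^3 + 37*l^2 - 60*l + 36)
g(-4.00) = 0.52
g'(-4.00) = 0.38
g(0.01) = -11.83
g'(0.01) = -16.46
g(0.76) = -35.71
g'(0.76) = -58.16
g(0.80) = -38.14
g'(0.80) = -63.16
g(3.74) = -127.02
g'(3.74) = 246.94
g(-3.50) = 0.66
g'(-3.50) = 0.16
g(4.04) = -76.18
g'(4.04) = 115.29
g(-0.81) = -3.64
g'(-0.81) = -5.71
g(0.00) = -11.67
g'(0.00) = -16.22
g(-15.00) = -9.35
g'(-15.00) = 1.01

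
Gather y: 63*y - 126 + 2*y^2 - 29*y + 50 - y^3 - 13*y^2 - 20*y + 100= -y^3 - 11*y^2 + 14*y + 24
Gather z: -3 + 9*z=9*z - 3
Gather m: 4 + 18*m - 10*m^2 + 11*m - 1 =-10*m^2 + 29*m + 3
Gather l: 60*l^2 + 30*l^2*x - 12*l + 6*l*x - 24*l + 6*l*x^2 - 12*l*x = l^2*(30*x + 60) + l*(6*x^2 - 6*x - 36)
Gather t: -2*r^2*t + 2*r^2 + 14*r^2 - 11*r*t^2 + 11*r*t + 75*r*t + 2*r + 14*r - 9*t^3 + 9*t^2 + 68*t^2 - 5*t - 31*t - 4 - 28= 16*r^2 + 16*r - 9*t^3 + t^2*(77 - 11*r) + t*(-2*r^2 + 86*r - 36) - 32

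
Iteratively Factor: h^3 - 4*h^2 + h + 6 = (h + 1)*(h^2 - 5*h + 6) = (h - 3)*(h + 1)*(h - 2)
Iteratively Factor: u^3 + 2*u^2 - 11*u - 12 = (u + 1)*(u^2 + u - 12) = (u - 3)*(u + 1)*(u + 4)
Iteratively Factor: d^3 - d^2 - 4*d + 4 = (d - 1)*(d^2 - 4) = (d - 2)*(d - 1)*(d + 2)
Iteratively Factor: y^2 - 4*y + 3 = (y - 1)*(y - 3)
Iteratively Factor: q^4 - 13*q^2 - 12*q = (q)*(q^3 - 13*q - 12) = q*(q + 3)*(q^2 - 3*q - 4) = q*(q + 1)*(q + 3)*(q - 4)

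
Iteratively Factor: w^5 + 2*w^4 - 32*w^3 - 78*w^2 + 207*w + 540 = (w + 4)*(w^4 - 2*w^3 - 24*w^2 + 18*w + 135) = (w - 5)*(w + 4)*(w^3 + 3*w^2 - 9*w - 27) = (w - 5)*(w + 3)*(w + 4)*(w^2 - 9) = (w - 5)*(w - 3)*(w + 3)*(w + 4)*(w + 3)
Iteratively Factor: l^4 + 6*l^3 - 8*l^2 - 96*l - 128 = (l + 2)*(l^3 + 4*l^2 - 16*l - 64) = (l + 2)*(l + 4)*(l^2 - 16) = (l + 2)*(l + 4)^2*(l - 4)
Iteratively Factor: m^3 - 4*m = (m - 2)*(m^2 + 2*m) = m*(m - 2)*(m + 2)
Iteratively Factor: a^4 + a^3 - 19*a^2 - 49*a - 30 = (a - 5)*(a^3 + 6*a^2 + 11*a + 6) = (a - 5)*(a + 2)*(a^2 + 4*a + 3) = (a - 5)*(a + 2)*(a + 3)*(a + 1)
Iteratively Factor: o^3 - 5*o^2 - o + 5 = (o - 5)*(o^2 - 1) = (o - 5)*(o + 1)*(o - 1)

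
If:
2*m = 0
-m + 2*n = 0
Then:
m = 0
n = 0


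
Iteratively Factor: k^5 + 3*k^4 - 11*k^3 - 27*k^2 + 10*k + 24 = (k - 3)*(k^4 + 6*k^3 + 7*k^2 - 6*k - 8) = (k - 3)*(k + 4)*(k^3 + 2*k^2 - k - 2) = (k - 3)*(k - 1)*(k + 4)*(k^2 + 3*k + 2) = (k - 3)*(k - 1)*(k + 2)*(k + 4)*(k + 1)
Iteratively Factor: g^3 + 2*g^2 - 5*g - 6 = (g - 2)*(g^2 + 4*g + 3) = (g - 2)*(g + 1)*(g + 3)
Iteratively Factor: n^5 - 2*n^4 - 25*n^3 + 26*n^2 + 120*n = (n - 5)*(n^4 + 3*n^3 - 10*n^2 - 24*n) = (n - 5)*(n + 4)*(n^3 - n^2 - 6*n) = n*(n - 5)*(n + 4)*(n^2 - n - 6) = n*(n - 5)*(n + 2)*(n + 4)*(n - 3)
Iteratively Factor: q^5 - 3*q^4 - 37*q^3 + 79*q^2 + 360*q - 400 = (q + 4)*(q^4 - 7*q^3 - 9*q^2 + 115*q - 100) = (q - 1)*(q + 4)*(q^3 - 6*q^2 - 15*q + 100) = (q - 5)*(q - 1)*(q + 4)*(q^2 - q - 20) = (q - 5)*(q - 1)*(q + 4)^2*(q - 5)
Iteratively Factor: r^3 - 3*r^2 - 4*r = (r - 4)*(r^2 + r) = (r - 4)*(r + 1)*(r)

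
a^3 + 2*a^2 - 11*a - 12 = (a - 3)*(a + 1)*(a + 4)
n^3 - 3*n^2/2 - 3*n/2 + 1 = (n - 2)*(n - 1/2)*(n + 1)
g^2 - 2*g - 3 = (g - 3)*(g + 1)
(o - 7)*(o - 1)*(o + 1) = o^3 - 7*o^2 - o + 7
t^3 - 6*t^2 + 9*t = t*(t - 3)^2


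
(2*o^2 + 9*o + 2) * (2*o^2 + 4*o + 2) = 4*o^4 + 26*o^3 + 44*o^2 + 26*o + 4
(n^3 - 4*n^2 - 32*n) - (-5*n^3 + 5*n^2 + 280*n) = 6*n^3 - 9*n^2 - 312*n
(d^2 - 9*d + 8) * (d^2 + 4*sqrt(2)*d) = d^4 - 9*d^3 + 4*sqrt(2)*d^3 - 36*sqrt(2)*d^2 + 8*d^2 + 32*sqrt(2)*d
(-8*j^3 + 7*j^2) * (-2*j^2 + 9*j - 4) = 16*j^5 - 86*j^4 + 95*j^3 - 28*j^2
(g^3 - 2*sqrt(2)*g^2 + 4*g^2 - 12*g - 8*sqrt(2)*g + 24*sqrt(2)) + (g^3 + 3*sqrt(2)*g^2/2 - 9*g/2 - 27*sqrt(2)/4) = 2*g^3 - sqrt(2)*g^2/2 + 4*g^2 - 33*g/2 - 8*sqrt(2)*g + 69*sqrt(2)/4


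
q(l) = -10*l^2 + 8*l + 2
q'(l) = 8 - 20*l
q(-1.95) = -51.62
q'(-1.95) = 47.00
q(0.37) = 3.59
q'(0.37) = 0.60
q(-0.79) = -10.56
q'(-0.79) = 23.80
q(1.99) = -21.68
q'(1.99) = -31.80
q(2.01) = -22.32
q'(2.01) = -32.20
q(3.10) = -69.30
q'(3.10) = -54.00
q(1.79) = -15.72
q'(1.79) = -27.80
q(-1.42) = -29.52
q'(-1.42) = 36.40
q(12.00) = -1342.00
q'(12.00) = -232.00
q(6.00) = -310.00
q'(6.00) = -112.00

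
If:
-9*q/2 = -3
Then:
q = 2/3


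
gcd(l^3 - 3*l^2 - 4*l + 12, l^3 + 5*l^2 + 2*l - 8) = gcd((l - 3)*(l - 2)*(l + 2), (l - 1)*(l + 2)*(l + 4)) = l + 2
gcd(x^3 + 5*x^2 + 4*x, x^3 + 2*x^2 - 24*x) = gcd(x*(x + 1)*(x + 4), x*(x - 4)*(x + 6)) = x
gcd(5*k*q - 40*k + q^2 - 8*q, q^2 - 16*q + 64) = q - 8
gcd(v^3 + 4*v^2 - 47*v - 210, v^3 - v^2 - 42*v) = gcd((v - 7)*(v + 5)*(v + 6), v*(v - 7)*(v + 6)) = v^2 - v - 42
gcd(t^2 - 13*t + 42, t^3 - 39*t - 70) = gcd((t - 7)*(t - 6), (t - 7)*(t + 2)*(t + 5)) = t - 7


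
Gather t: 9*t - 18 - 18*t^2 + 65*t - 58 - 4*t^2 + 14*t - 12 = -22*t^2 + 88*t - 88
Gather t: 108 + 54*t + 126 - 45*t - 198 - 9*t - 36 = 0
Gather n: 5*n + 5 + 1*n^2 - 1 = n^2 + 5*n + 4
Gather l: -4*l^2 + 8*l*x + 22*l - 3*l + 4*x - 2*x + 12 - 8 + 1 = -4*l^2 + l*(8*x + 19) + 2*x + 5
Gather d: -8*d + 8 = 8 - 8*d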